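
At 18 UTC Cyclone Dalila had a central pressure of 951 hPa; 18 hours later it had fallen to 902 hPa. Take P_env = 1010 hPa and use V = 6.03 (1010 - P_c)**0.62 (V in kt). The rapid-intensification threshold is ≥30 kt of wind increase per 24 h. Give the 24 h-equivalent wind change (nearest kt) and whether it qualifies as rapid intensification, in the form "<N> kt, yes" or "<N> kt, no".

V₁: ΔP = 59, V ≈ 6.03 × 59^0.62 ≈ 75.55 kt.
V₂: ΔP = 108, V ≈ 6.03 × 108^0.62 ≈ 109.91 kt.
ΔV over 18 h = 34.36 kt → 24 h equivalent = 34.36 × 24/18 ≈ 45.81 kt.
46 kt ≥ 30 kt ⇒ rapid intensification.

46 kt, yes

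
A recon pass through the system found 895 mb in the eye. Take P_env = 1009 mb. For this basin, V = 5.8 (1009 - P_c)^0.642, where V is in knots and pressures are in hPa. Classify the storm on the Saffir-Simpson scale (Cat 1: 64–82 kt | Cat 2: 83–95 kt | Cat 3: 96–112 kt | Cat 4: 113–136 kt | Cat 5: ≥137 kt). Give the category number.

4

ΔP = 1009 − 895 = 114 mb.
V ≈ 5.8 × 114^0.642 = 5.8 × 20.92 ≈ 121 kt.
121 kt falls in the Category 4 band.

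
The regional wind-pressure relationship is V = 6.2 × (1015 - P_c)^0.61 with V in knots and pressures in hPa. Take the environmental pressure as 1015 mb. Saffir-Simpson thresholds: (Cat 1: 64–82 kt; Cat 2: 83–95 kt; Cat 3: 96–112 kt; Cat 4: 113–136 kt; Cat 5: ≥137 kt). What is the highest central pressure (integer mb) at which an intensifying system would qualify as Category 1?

969 mb

Category 1 begins at V = 64 kt.
Required ΔP = (64/6.2)^(1/0.61) = 10.323^1.639 ≈ 45.91 mb.
P_c ≤ 1015 − 45.91 = 969.09, so the highest integer P_c is 969 mb.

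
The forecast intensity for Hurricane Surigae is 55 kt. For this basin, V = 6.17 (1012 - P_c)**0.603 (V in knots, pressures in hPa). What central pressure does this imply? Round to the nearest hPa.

974 hPa

ΔP = (V / 6.17)^(1/0.603) = (55/6.17)^1.658.
55/6.17 = 8.914; 8.914^1.658 ≈ 37.63 hPa.
P_c = 1012 − 37.63 = 974.37 ≈ 974 hPa.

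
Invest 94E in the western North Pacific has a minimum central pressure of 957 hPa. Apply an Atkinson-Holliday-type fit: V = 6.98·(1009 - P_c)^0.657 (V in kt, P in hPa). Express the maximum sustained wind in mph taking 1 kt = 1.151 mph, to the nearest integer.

108 mph

ΔP = 1009 − 957 = 52 hPa.
V ≈ 6.98 × 52^0.657 = 6.98 × 13.410 ≈ 93.599 kt.
93.599 × 1.151 ≈ 107.73 mph → 108 mph.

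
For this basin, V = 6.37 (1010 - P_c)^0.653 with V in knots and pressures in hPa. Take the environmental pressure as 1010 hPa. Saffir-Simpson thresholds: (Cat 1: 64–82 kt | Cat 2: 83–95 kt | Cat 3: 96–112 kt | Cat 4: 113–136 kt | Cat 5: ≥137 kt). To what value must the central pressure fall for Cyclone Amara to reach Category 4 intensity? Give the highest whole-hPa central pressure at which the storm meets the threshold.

Category 4 begins at V = 113 kt.
Required ΔP = (113/6.37)^(1/0.653) = 17.739^1.531 ≈ 81.77 hPa.
P_c ≤ 1010 − 81.77 = 928.23, so the highest integer P_c is 928 hPa.

928 hPa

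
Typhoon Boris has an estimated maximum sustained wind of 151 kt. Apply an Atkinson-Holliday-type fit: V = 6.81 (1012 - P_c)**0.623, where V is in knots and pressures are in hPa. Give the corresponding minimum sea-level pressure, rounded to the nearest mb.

867 mb

ΔP = (V / 6.81)^(1/0.623) = (151/6.81)^1.605.
151/6.81 = 22.173; 22.173^1.605 ≈ 144.62 mb.
P_c = 1012 − 144.62 = 867.38 ≈ 867 mb.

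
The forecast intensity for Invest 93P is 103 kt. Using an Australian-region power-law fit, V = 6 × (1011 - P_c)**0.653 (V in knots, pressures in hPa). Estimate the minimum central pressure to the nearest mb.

933 mb

ΔP = (V / 6)^(1/0.653) = (103/6)^1.531.
103/6 = 17.167; 17.167^1.531 ≈ 77.77 mb.
P_c = 1011 − 77.77 = 933.23 ≈ 933 mb.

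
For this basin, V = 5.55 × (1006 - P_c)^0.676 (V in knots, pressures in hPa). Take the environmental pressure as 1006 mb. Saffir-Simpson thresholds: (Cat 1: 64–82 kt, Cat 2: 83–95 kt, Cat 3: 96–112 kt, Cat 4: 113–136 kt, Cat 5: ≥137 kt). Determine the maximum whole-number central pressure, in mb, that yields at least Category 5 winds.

891 mb

Category 5 begins at V = 137 kt.
Required ΔP = (137/5.55)^(1/0.676) = 24.685^1.479 ≈ 114.76 mb.
P_c ≤ 1006 − 114.76 = 891.24, so the highest integer P_c is 891 mb.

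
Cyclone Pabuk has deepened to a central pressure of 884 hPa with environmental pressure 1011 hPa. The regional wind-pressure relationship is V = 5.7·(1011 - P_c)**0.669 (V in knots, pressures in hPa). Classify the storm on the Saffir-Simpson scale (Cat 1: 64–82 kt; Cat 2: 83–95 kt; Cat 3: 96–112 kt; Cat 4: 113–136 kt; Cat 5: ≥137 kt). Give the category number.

5

ΔP = 1011 − 884 = 127 hPa.
V ≈ 5.7 × 127^0.669 = 5.7 × 25.55 ≈ 146 kt.
146 kt falls in the Category 5 band.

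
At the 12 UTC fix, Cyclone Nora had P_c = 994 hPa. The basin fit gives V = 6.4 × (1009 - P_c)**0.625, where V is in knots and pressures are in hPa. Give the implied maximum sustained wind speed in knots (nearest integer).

35 kt

ΔP = 1009 − 994 = 15 hPa.
15^0.625 ≈ 5.433.
V ≈ 6.4 × 5.433 ≈ 34.8 kt.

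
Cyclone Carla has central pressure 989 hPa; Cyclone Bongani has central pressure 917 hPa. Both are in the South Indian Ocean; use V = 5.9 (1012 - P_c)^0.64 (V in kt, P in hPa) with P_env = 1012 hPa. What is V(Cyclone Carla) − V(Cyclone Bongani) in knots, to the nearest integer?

Cyclone Carla: ΔP = 23; V ≈ 5.9 × 23^0.64 ≈ 43.89 kt.
Cyclone Bongani: ΔP = 95; V ≈ 5.9 × 95^0.64 ≈ 108.79 kt.
Difference ≈ 43.89 − 108.79 = -64.90 → -65 kt.

-65 kt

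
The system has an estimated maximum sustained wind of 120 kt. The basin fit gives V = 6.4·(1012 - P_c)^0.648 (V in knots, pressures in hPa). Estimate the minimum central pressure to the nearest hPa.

ΔP = (V / 6.4)^(1/0.648) = (120/6.4)^1.543.
120/6.4 = 18.750; 18.750^1.543 ≈ 92.15 hPa.
P_c = 1012 − 92.15 = 919.85 ≈ 920 hPa.

920 hPa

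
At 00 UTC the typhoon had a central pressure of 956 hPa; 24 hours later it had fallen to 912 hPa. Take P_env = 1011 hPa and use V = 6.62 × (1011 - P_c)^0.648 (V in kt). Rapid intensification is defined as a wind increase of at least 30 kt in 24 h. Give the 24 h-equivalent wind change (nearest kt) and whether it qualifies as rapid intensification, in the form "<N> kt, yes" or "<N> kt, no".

41 kt, yes

V₁: ΔP = 55, V ≈ 6.62 × 55^0.648 ≈ 88.84 kt.
V₂: ΔP = 99, V ≈ 6.62 × 99^0.648 ≈ 130.03 kt.
ΔV over 24 h = 41.19 kt → 24 h equivalent = 41.19 × 24/24 ≈ 41.19 kt.
41 kt ≥ 30 kt ⇒ rapid intensification.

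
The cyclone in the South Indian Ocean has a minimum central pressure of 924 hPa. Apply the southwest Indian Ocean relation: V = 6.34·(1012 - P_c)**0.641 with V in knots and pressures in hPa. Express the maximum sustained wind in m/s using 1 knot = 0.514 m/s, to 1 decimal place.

57.5 m/s

ΔP = 1012 − 924 = 88 hPa.
V ≈ 6.34 × 88^0.641 = 6.34 × 17.637 ≈ 111.816 kt.
111.816 × 0.514 ≈ 57.47 m/s → 57.5 m/s.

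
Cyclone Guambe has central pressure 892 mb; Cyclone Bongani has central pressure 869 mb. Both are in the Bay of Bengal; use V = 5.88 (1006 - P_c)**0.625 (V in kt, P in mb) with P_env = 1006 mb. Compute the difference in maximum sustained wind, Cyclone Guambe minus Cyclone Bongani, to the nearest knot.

Cyclone Guambe: ΔP = 114; V ≈ 5.88 × 114^0.625 ≈ 113.49 kt.
Cyclone Bongani: ΔP = 137; V ≈ 5.88 × 137^0.625 ≈ 127.30 kt.
Difference ≈ 113.49 − 127.30 = -13.81 → -14 kt.

-14 kt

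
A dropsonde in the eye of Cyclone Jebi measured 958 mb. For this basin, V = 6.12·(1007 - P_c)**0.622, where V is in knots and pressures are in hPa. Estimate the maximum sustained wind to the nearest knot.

ΔP = 1007 − 958 = 49 mb.
49^0.622 ≈ 11.254.
V ≈ 6.12 × 11.254 ≈ 68.9 kt.

69 kt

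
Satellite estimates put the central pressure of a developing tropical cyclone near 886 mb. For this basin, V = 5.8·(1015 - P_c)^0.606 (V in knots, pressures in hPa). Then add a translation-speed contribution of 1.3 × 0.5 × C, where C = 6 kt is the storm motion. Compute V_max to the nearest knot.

114 kt

ΔP = 1015 − 886 = 129 mb.
129^0.606 ≈ 19.012.
V ≈ 5.8 × 19.012 ≈ 110.3 kt.
Translation term: 1.3 × 0.5 × 6 = 3.9 kt.
Corrected V ≈ 114.2 kt → 114 kt.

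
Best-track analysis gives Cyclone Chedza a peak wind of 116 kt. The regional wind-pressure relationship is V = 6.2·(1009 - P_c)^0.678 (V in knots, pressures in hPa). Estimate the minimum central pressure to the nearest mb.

934 mb

ΔP = (V / 6.2)^(1/0.678) = (116/6.2)^1.475.
116/6.2 = 18.710; 18.710^1.475 ≈ 75.20 mb.
P_c = 1009 − 75.20 = 933.80 ≈ 934 mb.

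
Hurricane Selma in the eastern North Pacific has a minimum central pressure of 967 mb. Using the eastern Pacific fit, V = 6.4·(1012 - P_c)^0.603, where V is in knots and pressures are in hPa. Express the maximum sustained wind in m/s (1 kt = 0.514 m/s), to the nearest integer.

ΔP = 1012 − 967 = 45 mb.
V ≈ 6.4 × 45^0.603 = 6.4 × 9.929 ≈ 63.543 kt.
63.543 × 0.514 ≈ 32.66 m/s → 33 m/s.

33 m/s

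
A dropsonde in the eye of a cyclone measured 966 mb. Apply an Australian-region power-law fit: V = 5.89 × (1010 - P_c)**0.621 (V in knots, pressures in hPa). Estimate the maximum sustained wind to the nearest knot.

62 kt

ΔP = 1010 − 966 = 44 mb.
44^0.621 ≈ 10.485.
V ≈ 5.89 × 10.485 ≈ 61.8 kt.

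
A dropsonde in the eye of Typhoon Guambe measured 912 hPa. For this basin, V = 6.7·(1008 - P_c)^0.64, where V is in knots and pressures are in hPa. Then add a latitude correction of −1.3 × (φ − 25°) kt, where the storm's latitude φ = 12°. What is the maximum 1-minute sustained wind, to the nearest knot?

ΔP = 1008 − 912 = 96 hPa.
96^0.64 ≈ 18.563.
V ≈ 6.7 × 18.563 ≈ 124.4 kt.
Latitude correction: −1.3 × (12 − 25) = 16.9 kt.
Corrected V ≈ 141.3 kt → 141 kt.

141 kt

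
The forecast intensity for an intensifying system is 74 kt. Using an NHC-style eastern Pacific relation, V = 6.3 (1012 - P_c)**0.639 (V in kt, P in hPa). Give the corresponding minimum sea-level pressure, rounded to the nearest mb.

965 mb

ΔP = (V / 6.3)^(1/0.639) = (74/6.3)^1.565.
74/6.3 = 11.746; 11.746^1.565 ≈ 47.24 mb.
P_c = 1012 − 47.24 = 964.76 ≈ 965 mb.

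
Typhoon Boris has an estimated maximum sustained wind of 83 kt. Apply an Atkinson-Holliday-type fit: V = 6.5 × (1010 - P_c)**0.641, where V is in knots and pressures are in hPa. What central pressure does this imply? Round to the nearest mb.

ΔP = (V / 6.5)^(1/0.641) = (83/6.5)^1.560.
83/6.5 = 12.769; 12.769^1.560 ≈ 53.17 mb.
P_c = 1010 − 53.17 = 956.83 ≈ 957 mb.

957 mb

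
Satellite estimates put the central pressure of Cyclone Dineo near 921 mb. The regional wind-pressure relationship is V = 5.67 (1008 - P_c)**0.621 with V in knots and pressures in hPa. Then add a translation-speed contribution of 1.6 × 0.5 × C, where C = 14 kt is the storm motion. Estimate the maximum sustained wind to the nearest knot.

ΔP = 1008 − 921 = 87 mb.
87^0.621 ≈ 16.012.
V ≈ 5.67 × 16.012 ≈ 90.8 kt.
Translation term: 1.6 × 0.5 × 14 = 11.2 kt.
Corrected V ≈ 102 kt → 102 kt.

102 kt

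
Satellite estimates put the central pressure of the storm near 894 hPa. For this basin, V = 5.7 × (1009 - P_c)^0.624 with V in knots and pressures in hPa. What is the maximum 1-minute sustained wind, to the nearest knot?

ΔP = 1009 − 894 = 115 hPa.
115^0.624 ≈ 19.314.
V ≈ 5.7 × 19.314 ≈ 110.1 kt.

110 kt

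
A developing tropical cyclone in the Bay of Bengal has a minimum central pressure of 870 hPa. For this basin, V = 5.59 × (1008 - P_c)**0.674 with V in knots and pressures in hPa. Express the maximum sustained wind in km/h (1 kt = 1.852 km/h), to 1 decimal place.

ΔP = 1008 − 870 = 138 hPa.
V ≈ 5.59 × 138^0.674 = 5.59 × 27.687 ≈ 154.771 kt.
154.771 × 1.852 ≈ 286.64 km/h → 286.6 km/h.

286.6 km/h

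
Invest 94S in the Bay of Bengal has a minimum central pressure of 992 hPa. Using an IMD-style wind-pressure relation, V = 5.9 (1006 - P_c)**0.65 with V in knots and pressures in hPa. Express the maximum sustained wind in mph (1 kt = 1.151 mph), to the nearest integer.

38 mph

ΔP = 1006 − 992 = 14 hPa.
V ≈ 5.9 × 14^0.65 = 5.9 × 5.559 ≈ 32.797 kt.
32.797 × 1.151 ≈ 37.75 mph → 38 mph.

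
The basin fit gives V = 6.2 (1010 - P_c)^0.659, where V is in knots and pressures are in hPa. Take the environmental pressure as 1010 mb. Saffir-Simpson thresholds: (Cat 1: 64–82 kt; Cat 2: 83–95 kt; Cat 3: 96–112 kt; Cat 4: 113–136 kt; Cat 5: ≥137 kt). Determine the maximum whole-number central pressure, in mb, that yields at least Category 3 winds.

946 mb

Category 3 begins at V = 96 kt.
Required ΔP = (96/6.2)^(1/0.659) = 15.484^1.517 ≈ 63.91 mb.
P_c ≤ 1010 − 63.91 = 946.09, so the highest integer P_c is 946 mb.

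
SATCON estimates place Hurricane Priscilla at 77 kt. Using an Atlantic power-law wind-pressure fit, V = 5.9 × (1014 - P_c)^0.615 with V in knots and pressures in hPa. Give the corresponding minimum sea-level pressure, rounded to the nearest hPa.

ΔP = (V / 5.9)^(1/0.615) = (77/5.9)^1.626.
77/5.9 = 13.051; 13.051^1.626 ≈ 65.17 hPa.
P_c = 1014 − 65.17 = 948.83 ≈ 949 hPa.

949 hPa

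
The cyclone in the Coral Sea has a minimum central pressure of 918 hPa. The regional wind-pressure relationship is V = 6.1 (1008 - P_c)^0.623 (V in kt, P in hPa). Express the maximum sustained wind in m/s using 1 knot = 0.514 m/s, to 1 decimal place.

51.7 m/s

ΔP = 1008 − 918 = 90 hPa.
V ≈ 6.1 × 90^0.623 = 6.1 × 16.500 ≈ 100.652 kt.
100.652 × 0.514 ≈ 51.74 m/s → 51.7 m/s.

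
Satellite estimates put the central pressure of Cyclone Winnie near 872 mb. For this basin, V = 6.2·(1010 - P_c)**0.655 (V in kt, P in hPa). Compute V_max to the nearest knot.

ΔP = 1010 − 872 = 138 mb.
138^0.655 ≈ 25.213.
V ≈ 6.2 × 25.213 ≈ 156.3 kt.

156 kt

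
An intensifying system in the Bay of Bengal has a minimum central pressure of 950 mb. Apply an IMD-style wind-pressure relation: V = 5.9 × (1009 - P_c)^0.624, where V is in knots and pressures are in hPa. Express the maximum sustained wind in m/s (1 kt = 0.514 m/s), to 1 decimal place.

ΔP = 1009 − 950 = 59 mb.
V ≈ 5.9 × 59^0.624 = 5.9 × 12.735 ≈ 75.139 kt.
75.139 × 0.514 ≈ 38.62 m/s → 38.6 m/s.

38.6 m/s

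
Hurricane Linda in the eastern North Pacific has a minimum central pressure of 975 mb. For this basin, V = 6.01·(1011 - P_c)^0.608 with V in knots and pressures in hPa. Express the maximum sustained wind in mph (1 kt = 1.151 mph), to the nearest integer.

ΔP = 1011 − 975 = 36 mb.
V ≈ 6.01 × 36^0.608 = 6.01 × 8.836 ≈ 53.101 kt.
53.101 × 1.151 ≈ 61.12 mph → 61 mph.

61 mph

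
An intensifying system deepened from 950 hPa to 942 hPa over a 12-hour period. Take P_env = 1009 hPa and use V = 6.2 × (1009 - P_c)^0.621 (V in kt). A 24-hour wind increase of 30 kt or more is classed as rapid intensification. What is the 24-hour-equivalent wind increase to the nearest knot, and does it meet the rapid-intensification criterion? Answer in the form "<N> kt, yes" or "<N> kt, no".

V₁: ΔP = 59, V ≈ 6.2 × 59^0.621 ≈ 78.00 kt.
V₂: ΔP = 67, V ≈ 6.2 × 67^0.621 ≈ 84.41 kt.
ΔV over 12 h = 6.41 kt → 24 h equivalent = 6.41 × 24/12 ≈ 12.82 kt.
13 kt < 30 kt ⇒ not rapid intensification.

13 kt, no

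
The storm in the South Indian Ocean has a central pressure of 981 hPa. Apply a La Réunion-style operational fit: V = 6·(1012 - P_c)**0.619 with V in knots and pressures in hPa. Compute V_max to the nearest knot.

ΔP = 1012 − 981 = 31 hPa.
31^0.619 ≈ 8.378.
V ≈ 6 × 8.378 ≈ 50.3 kt.

50 kt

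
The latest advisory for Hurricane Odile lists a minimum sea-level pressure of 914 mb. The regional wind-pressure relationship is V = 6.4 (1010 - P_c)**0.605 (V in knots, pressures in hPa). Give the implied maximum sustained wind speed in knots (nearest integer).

ΔP = 1010 − 914 = 96 mb.
96^0.605 ≈ 15.822.
V ≈ 6.4 × 15.822 ≈ 101.3 kt.

101 kt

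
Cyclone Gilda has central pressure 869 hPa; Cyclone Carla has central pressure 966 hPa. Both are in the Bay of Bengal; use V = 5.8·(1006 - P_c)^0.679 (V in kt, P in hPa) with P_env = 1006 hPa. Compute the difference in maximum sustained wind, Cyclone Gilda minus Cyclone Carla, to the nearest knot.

Cyclone Gilda: ΔP = 137; V ≈ 5.8 × 137^0.679 ≈ 163.78 kt.
Cyclone Carla: ΔP = 40; V ≈ 5.8 × 40^0.679 ≈ 70.99 kt.
Difference ≈ 163.78 − 70.99 = 92.79 → 93 kt.

93 kt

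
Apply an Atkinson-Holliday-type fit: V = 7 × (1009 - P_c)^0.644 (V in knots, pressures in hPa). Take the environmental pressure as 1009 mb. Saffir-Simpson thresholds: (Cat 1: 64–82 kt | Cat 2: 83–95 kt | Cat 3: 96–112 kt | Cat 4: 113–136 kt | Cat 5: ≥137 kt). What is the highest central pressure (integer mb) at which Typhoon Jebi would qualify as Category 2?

962 mb

Category 2 begins at V = 83 kt.
Required ΔP = (83/7)^(1/0.644) = 11.857^1.553 ≈ 46.52 mb.
P_c ≤ 1009 − 46.52 = 962.48, so the highest integer P_c is 962 mb.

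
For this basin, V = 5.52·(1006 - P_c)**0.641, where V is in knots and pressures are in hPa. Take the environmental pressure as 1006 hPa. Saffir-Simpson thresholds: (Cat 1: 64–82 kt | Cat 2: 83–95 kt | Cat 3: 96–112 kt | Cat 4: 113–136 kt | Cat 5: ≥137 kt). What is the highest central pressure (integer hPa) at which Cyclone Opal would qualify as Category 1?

960 hPa

Category 1 begins at V = 64 kt.
Required ΔP = (64/5.52)^(1/0.641) = 11.594^1.560 ≈ 45.74 hPa.
P_c ≤ 1006 − 45.74 = 960.26, so the highest integer P_c is 960 hPa.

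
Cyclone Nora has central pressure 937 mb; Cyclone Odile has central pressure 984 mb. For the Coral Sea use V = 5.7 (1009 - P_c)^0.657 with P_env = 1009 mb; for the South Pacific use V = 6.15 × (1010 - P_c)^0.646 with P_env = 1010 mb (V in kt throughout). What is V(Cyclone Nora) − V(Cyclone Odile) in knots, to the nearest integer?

Cyclone Nora: ΔP = 72; V ≈ 5.7 × 72^0.657 ≈ 94.65 kt.
Cyclone Odile: ΔP = 26; V ≈ 6.15 × 26^0.646 ≈ 50.46 kt.
Difference ≈ 94.65 − 50.46 = 44.19 → 44 kt.

44 kt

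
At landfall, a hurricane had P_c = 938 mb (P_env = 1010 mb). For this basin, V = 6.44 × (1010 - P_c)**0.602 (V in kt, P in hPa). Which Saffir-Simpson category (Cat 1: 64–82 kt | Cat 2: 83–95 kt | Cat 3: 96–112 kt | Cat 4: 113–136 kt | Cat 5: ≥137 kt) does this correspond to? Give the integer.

ΔP = 1010 − 938 = 72 mb.
V ≈ 6.44 × 72^0.602 = 6.44 × 13.13 ≈ 85 kt.
85 kt falls in the Category 2 band.

2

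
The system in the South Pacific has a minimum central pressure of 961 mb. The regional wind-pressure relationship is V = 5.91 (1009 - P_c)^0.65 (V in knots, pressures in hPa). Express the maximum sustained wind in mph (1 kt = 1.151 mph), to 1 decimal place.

ΔP = 1009 − 961 = 48 mb.
V ≈ 5.91 × 48^0.65 = 5.91 × 12.382 ≈ 73.180 kt.
73.180 × 1.151 ≈ 84.23 mph → 84.2 mph.

84.2 mph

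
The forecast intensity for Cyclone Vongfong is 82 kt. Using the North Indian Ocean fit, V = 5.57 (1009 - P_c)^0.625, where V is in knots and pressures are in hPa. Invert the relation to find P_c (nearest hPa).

935 hPa

ΔP = (V / 5.57)^(1/0.625) = (82/5.57)^1.600.
82/5.57 = 14.722; 14.722^1.600 ≈ 73.92 hPa.
P_c = 1009 − 73.92 = 935.08 ≈ 935 hPa.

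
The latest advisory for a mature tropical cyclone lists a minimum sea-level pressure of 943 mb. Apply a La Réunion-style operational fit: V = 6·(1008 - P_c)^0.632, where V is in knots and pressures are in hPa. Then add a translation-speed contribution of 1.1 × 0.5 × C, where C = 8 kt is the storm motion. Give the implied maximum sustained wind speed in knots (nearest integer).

88 kt

ΔP = 1008 − 943 = 65 mb.
65^0.632 ≈ 13.988.
V ≈ 6 × 13.988 ≈ 83.9 kt.
Translation term: 1.1 × 0.5 × 8 = 4.4 kt.
Corrected V ≈ 88.3 kt → 88 kt.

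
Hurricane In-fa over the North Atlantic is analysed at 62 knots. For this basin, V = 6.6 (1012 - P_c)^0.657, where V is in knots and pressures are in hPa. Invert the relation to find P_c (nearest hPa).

ΔP = (V / 6.6)^(1/0.657) = (62/6.6)^1.522.
62/6.6 = 9.394; 9.394^1.522 ≈ 30.25 hPa.
P_c = 1012 − 30.25 = 981.75 ≈ 982 hPa.

982 hPa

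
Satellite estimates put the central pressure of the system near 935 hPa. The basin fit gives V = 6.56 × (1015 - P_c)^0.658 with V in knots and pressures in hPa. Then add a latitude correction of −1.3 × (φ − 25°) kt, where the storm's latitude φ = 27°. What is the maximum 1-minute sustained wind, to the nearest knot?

ΔP = 1015 − 935 = 80 hPa.
80^0.658 ≈ 17.874.
V ≈ 6.56 × 17.874 ≈ 117.3 kt.
Latitude correction: −1.3 × (27 − 25) = -2.6 kt.
Corrected V ≈ 114.7 kt → 115 kt.

115 kt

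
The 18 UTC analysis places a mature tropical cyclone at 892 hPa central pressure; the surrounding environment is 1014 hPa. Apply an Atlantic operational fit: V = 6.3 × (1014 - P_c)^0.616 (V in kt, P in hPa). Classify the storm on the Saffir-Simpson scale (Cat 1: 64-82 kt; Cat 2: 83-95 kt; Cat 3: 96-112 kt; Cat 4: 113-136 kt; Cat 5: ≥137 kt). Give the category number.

4

ΔP = 1014 − 892 = 122 hPa.
V ≈ 6.3 × 122^0.616 = 6.3 × 19.28 ≈ 121 kt.
121 kt falls in the Category 4 band.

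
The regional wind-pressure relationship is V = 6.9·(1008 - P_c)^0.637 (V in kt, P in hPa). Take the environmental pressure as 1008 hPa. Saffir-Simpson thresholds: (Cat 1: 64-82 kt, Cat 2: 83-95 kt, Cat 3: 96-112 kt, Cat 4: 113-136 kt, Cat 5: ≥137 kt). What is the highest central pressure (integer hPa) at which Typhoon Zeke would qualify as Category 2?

958 hPa

Category 2 begins at V = 83 kt.
Required ΔP = (83/6.9)^(1/0.637) = 12.029^1.570 ≈ 49.64 hPa.
P_c ≤ 1008 − 49.64 = 958.36, so the highest integer P_c is 958 hPa.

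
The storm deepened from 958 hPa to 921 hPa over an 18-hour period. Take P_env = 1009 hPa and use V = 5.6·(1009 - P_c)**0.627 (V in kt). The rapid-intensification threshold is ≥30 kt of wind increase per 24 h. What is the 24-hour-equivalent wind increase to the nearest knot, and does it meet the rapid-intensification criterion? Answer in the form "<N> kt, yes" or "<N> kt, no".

36 kt, yes

V₁: ΔP = 51, V ≈ 5.6 × 51^0.627 ≈ 65.89 kt.
V₂: ΔP = 88, V ≈ 5.6 × 88^0.627 ≈ 92.76 kt.
ΔV over 18 h = 26.87 kt → 24 h equivalent = 26.87 × 24/18 ≈ 35.83 kt.
36 kt ≥ 30 kt ⇒ rapid intensification.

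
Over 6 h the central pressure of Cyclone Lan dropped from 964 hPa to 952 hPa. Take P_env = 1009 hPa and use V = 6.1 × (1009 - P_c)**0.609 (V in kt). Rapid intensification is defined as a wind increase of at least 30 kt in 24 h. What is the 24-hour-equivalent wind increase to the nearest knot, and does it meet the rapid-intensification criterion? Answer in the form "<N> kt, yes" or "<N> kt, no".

38 kt, yes

V₁: ΔP = 45, V ≈ 6.1 × 45^0.609 ≈ 61.96 kt.
V₂: ΔP = 57, V ≈ 6.1 × 57^0.609 ≈ 71.56 kt.
ΔV over 6 h = 9.60 kt → 24 h equivalent = 9.60 × 24/6 ≈ 38.40 kt.
38 kt ≥ 30 kt ⇒ rapid intensification.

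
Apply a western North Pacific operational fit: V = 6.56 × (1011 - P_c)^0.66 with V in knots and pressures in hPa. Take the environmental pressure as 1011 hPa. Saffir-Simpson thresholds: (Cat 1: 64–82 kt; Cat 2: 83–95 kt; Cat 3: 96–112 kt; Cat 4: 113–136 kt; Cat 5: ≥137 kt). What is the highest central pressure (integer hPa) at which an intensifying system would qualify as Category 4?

936 hPa

Category 4 begins at V = 113 kt.
Required ΔP = (113/6.56)^(1/0.66) = 17.226^1.515 ≈ 74.64 hPa.
P_c ≤ 1011 − 74.64 = 936.36, so the highest integer P_c is 936 hPa.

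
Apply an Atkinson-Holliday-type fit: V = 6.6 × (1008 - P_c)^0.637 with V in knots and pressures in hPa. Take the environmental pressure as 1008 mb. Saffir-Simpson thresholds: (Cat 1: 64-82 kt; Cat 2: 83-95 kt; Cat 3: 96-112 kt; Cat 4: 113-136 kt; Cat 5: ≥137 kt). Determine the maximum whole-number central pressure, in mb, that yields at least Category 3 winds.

Category 3 begins at V = 96 kt.
Required ΔP = (96/6.6)^(1/0.637) = 14.545^1.570 ≈ 66.88 mb.
P_c ≤ 1008 − 66.88 = 941.12, so the highest integer P_c is 941 mb.

941 mb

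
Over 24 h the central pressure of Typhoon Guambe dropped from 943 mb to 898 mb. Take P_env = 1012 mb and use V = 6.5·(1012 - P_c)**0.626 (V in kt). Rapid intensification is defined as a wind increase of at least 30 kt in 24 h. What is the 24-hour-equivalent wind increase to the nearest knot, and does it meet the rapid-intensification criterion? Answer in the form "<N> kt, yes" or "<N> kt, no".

V₁: ΔP = 69, V ≈ 6.5 × 69^0.626 ≈ 92.05 kt.
V₂: ΔP = 114, V ≈ 6.5 × 114^0.626 ≈ 126.05 kt.
ΔV over 24 h = 34.00 kt → 24 h equivalent = 34.00 × 24/24 ≈ 34.00 kt.
34 kt ≥ 30 kt ⇒ rapid intensification.

34 kt, yes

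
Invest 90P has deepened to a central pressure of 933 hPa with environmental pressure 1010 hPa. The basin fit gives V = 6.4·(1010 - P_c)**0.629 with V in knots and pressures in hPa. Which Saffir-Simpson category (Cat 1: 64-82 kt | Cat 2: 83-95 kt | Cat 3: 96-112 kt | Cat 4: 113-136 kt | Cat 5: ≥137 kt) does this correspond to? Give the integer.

ΔP = 1010 − 933 = 77 hPa.
V ≈ 6.4 × 77^0.629 = 6.4 × 15.37 ≈ 98 kt.
98 kt falls in the Category 3 band.

3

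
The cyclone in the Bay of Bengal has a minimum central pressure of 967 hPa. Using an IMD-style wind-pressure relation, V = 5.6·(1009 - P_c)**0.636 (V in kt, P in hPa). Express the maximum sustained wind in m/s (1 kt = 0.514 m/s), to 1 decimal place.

ΔP = 1009 − 967 = 42 hPa.
V ≈ 5.6 × 42^0.636 = 5.6 × 10.774 ≈ 60.336 kt.
60.336 × 0.514 ≈ 31.01 m/s → 31.0 m/s.

31.0 m/s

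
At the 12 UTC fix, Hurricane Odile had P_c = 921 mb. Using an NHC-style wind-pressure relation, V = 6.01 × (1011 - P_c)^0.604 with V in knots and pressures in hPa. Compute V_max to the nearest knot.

ΔP = 1011 − 921 = 90 mb.
90^0.604 ≈ 15.148.
V ≈ 6.01 × 15.148 ≈ 91.0 kt.

91 kt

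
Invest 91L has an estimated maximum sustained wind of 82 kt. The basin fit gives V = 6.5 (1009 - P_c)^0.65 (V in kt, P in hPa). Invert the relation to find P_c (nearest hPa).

ΔP = (V / 6.5)^(1/0.65) = (82/6.5)^1.538.
82/6.5 = 12.615; 12.615^1.538 ≈ 49.40 hPa.
P_c = 1009 − 49.40 = 959.60 ≈ 960 hPa.

960 hPa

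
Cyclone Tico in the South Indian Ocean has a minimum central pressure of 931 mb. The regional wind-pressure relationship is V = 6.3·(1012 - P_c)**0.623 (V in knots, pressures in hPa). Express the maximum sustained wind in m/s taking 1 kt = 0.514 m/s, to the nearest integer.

50 m/s

ΔP = 1012 − 931 = 81 mb.
V ≈ 6.3 × 81^0.623 = 6.3 × 15.452 ≈ 97.348 kt.
97.348 × 0.514 ≈ 50.04 m/s → 50 m/s.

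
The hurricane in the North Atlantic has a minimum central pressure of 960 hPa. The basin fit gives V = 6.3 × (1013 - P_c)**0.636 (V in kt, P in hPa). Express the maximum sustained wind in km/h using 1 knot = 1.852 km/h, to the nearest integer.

ΔP = 1013 − 960 = 53 hPa.
V ≈ 6.3 × 53^0.636 = 6.3 × 12.492 ≈ 78.701 kt.
78.701 × 1.852 ≈ 145.75 km/h → 146 km/h.

146 km/h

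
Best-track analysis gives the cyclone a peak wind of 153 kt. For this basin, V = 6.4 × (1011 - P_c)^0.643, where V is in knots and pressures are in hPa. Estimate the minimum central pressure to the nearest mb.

872 mb

ΔP = (V / 6.4)^(1/0.643) = (153/6.4)^1.555.
153/6.4 = 23.906; 23.906^1.555 ≈ 139.28 mb.
P_c = 1011 − 139.28 = 871.72 ≈ 872 mb.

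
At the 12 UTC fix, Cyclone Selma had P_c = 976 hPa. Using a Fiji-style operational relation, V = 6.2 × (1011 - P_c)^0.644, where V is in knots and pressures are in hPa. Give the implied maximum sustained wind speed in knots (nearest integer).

ΔP = 1011 − 976 = 35 hPa.
35^0.644 ≈ 9.871.
V ≈ 6.2 × 9.871 ≈ 61.2 kt.

61 kt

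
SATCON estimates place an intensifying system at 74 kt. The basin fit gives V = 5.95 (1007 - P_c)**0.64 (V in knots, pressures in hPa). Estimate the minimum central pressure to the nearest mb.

ΔP = (V / 5.95)^(1/0.64) = (74/5.95)^1.562.
74/5.95 = 12.437; 12.437^1.562 ≈ 51.34 mb.
P_c = 1007 − 51.34 = 955.66 ≈ 956 mb.

956 mb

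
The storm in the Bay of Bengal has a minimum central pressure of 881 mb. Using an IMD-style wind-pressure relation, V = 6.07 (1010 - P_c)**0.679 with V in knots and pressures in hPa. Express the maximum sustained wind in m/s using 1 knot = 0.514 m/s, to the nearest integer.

85 m/s

ΔP = 1010 − 881 = 129 mb.
V ≈ 6.07 × 129^0.679 = 6.07 × 27.108 ≈ 164.543 kt.
164.543 × 0.514 ≈ 84.58 m/s → 85 m/s.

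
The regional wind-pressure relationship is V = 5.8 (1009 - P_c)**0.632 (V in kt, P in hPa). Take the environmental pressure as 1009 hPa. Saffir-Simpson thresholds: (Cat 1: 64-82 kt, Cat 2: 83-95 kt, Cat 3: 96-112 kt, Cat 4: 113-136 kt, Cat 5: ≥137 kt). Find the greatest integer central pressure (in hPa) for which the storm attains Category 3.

924 hPa

Category 3 begins at V = 96 kt.
Required ΔP = (96/5.8)^(1/0.632) = 16.552^1.582 ≈ 84.83 hPa.
P_c ≤ 1009 − 84.83 = 924.17, so the highest integer P_c is 924 hPa.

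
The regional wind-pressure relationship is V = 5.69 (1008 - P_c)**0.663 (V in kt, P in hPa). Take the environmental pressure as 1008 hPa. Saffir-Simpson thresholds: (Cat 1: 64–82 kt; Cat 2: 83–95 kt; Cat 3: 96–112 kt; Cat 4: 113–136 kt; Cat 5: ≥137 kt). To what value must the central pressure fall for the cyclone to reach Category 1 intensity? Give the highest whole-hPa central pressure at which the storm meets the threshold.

969 hPa

Category 1 begins at V = 64 kt.
Required ΔP = (64/5.69)^(1/0.663) = 11.248^1.508 ≈ 38.49 hPa.
P_c ≤ 1008 − 38.49 = 969.51, so the highest integer P_c is 969 hPa.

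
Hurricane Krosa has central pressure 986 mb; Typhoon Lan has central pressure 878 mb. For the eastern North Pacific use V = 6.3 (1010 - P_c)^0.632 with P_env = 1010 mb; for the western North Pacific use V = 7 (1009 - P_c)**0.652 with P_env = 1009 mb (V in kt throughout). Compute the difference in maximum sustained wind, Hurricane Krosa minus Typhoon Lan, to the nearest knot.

-121 kt

Hurricane Krosa: ΔP = 24; V ≈ 6.3 × 24^0.632 ≈ 46.95 kt.
Typhoon Lan: ΔP = 131; V ≈ 7 × 131^0.652 ≈ 168.10 kt.
Difference ≈ 46.95 − 168.10 = -121.15 → -121 kt.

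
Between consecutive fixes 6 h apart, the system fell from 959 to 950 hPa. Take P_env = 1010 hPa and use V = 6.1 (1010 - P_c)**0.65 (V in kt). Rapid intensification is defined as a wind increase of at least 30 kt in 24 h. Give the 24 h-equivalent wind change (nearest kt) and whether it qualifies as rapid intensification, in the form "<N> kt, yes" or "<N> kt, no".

35 kt, yes

V₁: ΔP = 51, V ≈ 6.1 × 51^0.65 ≈ 78.57 kt.
V₂: ΔP = 60, V ≈ 6.1 × 60^0.65 ≈ 87.32 kt.
ΔV over 6 h = 8.75 kt → 24 h equivalent = 8.75 × 24/6 ≈ 35.00 kt.
35 kt ≥ 30 kt ⇒ rapid intensification.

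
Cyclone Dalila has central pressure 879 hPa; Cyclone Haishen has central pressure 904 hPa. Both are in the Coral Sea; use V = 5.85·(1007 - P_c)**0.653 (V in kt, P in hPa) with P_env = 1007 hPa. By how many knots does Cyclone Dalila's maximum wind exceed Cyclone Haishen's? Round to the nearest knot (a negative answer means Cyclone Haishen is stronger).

18 kt

Cyclone Dalila: ΔP = 128; V ≈ 5.85 × 128^0.653 ≈ 139.05 kt.
Cyclone Haishen: ΔP = 103; V ≈ 5.85 × 103^0.653 ≈ 120.65 kt.
Difference ≈ 139.05 − 120.65 = 18.40 → 18 kt.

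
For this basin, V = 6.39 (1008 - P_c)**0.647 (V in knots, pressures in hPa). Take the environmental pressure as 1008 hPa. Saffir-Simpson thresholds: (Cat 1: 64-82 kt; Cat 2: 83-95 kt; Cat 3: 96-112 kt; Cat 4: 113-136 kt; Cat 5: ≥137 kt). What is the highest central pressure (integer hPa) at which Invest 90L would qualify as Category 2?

955 hPa

Category 2 begins at V = 83 kt.
Required ΔP = (83/6.39)^(1/0.647) = 12.989^1.546 ≈ 52.62 hPa.
P_c ≤ 1008 − 52.62 = 955.38, so the highest integer P_c is 955 hPa.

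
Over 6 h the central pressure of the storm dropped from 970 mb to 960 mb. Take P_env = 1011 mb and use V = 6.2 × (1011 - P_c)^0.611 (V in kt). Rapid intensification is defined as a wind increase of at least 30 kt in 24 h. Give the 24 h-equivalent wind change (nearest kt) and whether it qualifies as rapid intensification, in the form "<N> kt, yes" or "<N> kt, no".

34 kt, yes

V₁: ΔP = 41, V ≈ 6.2 × 41^0.611 ≈ 59.95 kt.
V₂: ΔP = 51, V ≈ 6.2 × 51^0.611 ≈ 68.50 kt.
ΔV over 6 h = 8.55 kt → 24 h equivalent = 8.55 × 24/6 ≈ 34.20 kt.
34 kt ≥ 30 kt ⇒ rapid intensification.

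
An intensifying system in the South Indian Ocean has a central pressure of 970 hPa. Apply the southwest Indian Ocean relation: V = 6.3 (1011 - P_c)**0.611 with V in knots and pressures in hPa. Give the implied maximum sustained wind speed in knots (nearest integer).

ΔP = 1011 − 970 = 41 hPa.
41^0.611 ≈ 9.670.
V ≈ 6.3 × 9.670 ≈ 60.9 kt.

61 kt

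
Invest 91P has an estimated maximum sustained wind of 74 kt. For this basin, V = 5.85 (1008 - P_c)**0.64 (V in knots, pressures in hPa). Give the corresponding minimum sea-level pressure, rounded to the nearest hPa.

ΔP = (V / 5.85)^(1/0.64) = (74/5.85)^1.562.
74/5.85 = 12.650; 12.650^1.562 ≈ 52.72 hPa.
P_c = 1008 − 52.72 = 955.28 ≈ 955 hPa.

955 hPa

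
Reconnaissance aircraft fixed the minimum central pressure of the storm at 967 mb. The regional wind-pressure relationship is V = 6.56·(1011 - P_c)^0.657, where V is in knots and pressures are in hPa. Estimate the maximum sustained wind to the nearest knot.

79 kt

ΔP = 1011 − 967 = 44 mb.
44^0.657 ≈ 12.016.
V ≈ 6.56 × 12.016 ≈ 78.8 kt.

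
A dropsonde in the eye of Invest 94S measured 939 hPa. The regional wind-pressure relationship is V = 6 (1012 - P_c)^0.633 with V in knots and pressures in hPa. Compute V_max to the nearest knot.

91 kt

ΔP = 1012 − 939 = 73 hPa.
73^0.633 ≈ 15.118.
V ≈ 6 × 15.118 ≈ 90.7 kt.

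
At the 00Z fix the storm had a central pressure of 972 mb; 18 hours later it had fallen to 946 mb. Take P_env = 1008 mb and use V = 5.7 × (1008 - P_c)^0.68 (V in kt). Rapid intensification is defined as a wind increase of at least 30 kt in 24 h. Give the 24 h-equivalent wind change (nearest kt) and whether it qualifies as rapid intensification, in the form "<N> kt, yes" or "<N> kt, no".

39 kt, yes

V₁: ΔP = 36, V ≈ 5.7 × 36^0.68 ≈ 65.19 kt.
V₂: ΔP = 62, V ≈ 5.7 × 62^0.68 ≈ 94.34 kt.
ΔV over 18 h = 29.15 kt → 24 h equivalent = 29.15 × 24/18 ≈ 38.87 kt.
39 kt ≥ 30 kt ⇒ rapid intensification.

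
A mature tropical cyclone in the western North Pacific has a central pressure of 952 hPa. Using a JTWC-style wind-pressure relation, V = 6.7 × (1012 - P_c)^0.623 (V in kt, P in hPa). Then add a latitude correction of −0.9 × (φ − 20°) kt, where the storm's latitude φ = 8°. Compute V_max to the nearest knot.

97 kt

ΔP = 1012 − 952 = 60 hPa.
60^0.623 ≈ 12.817.
V ≈ 6.7 × 12.817 ≈ 85.9 kt.
Latitude correction: −0.9 × (8 − 20) = 10.8 kt.
Corrected V ≈ 96.7 kt → 97 kt.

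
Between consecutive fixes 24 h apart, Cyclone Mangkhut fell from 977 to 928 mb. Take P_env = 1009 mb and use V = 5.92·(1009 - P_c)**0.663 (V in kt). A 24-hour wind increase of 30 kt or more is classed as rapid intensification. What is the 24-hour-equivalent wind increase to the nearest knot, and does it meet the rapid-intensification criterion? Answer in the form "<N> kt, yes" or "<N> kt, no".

50 kt, yes

V₁: ΔP = 32, V ≈ 5.92 × 32^0.663 ≈ 58.92 kt.
V₂: ΔP = 81, V ≈ 5.92 × 81^0.663 ≈ 109.06 kt.
ΔV over 24 h = 50.14 kt → 24 h equivalent = 50.14 × 24/24 ≈ 50.14 kt.
50 kt ≥ 30 kt ⇒ rapid intensification.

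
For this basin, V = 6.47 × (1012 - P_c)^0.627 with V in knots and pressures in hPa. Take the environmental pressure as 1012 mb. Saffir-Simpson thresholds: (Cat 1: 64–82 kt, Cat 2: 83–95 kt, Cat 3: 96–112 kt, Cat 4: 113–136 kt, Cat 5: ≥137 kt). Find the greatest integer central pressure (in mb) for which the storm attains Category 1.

Category 1 begins at V = 64 kt.
Required ΔP = (64/6.47)^(1/0.627) = 9.892^1.595 ≈ 38.67 mb.
P_c ≤ 1012 − 38.67 = 973.33, so the highest integer P_c is 973 mb.

973 mb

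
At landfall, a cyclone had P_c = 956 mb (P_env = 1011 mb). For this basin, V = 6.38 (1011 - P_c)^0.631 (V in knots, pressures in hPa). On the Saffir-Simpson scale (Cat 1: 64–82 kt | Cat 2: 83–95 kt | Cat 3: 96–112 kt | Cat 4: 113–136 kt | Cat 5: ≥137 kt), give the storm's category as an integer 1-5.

1

ΔP = 1011 − 956 = 55 mb.
V ≈ 6.38 × 55^0.631 = 6.38 × 12.54 ≈ 80 kt.
80 kt falls in the Category 1 band.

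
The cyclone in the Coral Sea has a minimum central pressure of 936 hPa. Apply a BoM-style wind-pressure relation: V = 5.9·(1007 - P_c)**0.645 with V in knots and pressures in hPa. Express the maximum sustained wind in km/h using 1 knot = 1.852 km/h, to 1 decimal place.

ΔP = 1007 − 936 = 71 hPa.
V ≈ 5.9 × 71^0.645 = 5.9 × 15.634 ≈ 92.239 kt.
92.239 × 1.852 ≈ 170.83 km/h → 170.8 km/h.

170.8 km/h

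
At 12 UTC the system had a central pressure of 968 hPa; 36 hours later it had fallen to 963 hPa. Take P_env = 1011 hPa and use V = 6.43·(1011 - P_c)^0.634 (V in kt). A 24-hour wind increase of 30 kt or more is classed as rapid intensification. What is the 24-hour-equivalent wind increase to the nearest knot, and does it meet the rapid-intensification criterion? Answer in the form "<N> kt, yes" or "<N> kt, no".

V₁: ΔP = 43, V ≈ 6.43 × 43^0.634 ≈ 69.80 kt.
V₂: ΔP = 48, V ≈ 6.43 × 48^0.634 ≈ 74.84 kt.
ΔV over 36 h = 5.04 kt → 24 h equivalent = 5.04 × 24/36 ≈ 3.36 kt.
3 kt < 30 kt ⇒ not rapid intensification.

3 kt, no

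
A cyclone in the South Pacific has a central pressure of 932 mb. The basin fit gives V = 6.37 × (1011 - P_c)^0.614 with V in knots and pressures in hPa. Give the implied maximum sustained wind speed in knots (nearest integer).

ΔP = 1011 − 932 = 79 mb.
79^0.614 ≈ 14.627.
V ≈ 6.37 × 14.627 ≈ 93.2 kt.

93 kt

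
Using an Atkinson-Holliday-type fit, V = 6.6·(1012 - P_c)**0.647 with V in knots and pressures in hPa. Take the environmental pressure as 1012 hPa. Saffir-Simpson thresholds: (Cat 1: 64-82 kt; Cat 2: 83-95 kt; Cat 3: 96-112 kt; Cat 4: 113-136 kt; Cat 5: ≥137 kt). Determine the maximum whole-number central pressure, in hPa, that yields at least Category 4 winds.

931 hPa

Category 4 begins at V = 113 kt.
Required ΔP = (113/6.6)^(1/0.647) = 17.121^1.546 ≈ 80.64 hPa.
P_c ≤ 1012 − 80.64 = 931.36, so the highest integer P_c is 931 hPa.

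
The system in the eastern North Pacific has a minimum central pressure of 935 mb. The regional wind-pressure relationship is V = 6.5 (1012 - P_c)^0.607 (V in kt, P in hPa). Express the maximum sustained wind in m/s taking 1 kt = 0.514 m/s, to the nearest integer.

47 m/s

ΔP = 1012 − 935 = 77 mb.
V ≈ 6.5 × 77^0.607 = 6.5 × 13.967 ≈ 90.785 kt.
90.785 × 0.514 ≈ 46.66 m/s → 47 m/s.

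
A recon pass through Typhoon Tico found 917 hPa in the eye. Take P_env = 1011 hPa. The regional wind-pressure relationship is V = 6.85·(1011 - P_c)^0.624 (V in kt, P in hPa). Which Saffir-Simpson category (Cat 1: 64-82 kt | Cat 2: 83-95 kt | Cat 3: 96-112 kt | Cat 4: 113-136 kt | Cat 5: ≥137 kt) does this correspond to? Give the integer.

ΔP = 1011 − 917 = 94 hPa.
V ≈ 6.85 × 94^0.624 = 6.85 × 17.03 ≈ 117 kt.
117 kt falls in the Category 4 band.

4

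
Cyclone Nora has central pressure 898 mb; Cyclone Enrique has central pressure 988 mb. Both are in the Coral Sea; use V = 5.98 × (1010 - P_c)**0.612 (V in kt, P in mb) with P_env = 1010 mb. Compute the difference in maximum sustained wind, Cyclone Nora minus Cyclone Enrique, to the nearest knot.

Cyclone Nora: ΔP = 112; V ≈ 5.98 × 112^0.612 ≈ 107.36 kt.
Cyclone Enrique: ΔP = 22; V ≈ 5.98 × 22^0.612 ≈ 39.65 kt.
Difference ≈ 107.36 − 39.65 = 67.71 → 68 kt.

68 kt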